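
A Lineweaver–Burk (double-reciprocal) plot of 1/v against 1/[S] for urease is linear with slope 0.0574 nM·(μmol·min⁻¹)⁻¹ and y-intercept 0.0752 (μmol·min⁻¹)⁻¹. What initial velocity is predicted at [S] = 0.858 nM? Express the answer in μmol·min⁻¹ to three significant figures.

7.04 μmol·min⁻¹

The y-intercept is 1/Vmax, so Vmax = 1/0.0752 = 13.3 μmol·min⁻¹.
The slope is Km/Vmax, so Km = 0.0574 × 13.3 = 0.763 nM.
Then v = 13.3 × 0.858/(0.763 + 0.858) = 7.04 μmol·min⁻¹.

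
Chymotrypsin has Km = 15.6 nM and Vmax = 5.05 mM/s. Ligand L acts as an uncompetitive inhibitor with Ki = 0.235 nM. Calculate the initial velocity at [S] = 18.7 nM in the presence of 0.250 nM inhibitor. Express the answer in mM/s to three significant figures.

With α = 1 + [I]/Ki = 1 + 0.250/0.235 = 2.064, the uncompetitive rate law is v = (Vmax/α)·[S] / (Km/α + [S]).
v = (5.05/2.064)×18.7 / (15.6/2.064 + 18.7) = 45.76/26.26 = 1.74 mM/s.

1.74 mM/s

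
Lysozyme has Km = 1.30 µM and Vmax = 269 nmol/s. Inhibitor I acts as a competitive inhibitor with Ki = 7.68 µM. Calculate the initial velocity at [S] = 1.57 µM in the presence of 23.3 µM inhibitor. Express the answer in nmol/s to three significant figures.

With α = 1 + [I]/Ki = 1 + 23.3/7.68 = 4.034, the competitive rate law is v = Vmax[S] / (αKm + [S]).
v = 269×1.57 / (4.034×1.30 + 1.57) = 422.3/6.814 = 62.0 nmol/s.

62.0 nmol/s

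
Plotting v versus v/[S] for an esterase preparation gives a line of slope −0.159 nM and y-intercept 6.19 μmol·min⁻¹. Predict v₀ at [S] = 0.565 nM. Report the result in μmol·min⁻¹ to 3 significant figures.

In the Eadie–Hofstee form v = Vmax − Km·(v/[S]), the slope is −Km and the intercept is Vmax, so Km = 0.159 nM and Vmax = 6.19 μmol·min⁻¹.
v = 6.19 × 0.565/(0.159 + 0.565) = 4.83 μmol·min⁻¹.

4.83 μmol·min⁻¹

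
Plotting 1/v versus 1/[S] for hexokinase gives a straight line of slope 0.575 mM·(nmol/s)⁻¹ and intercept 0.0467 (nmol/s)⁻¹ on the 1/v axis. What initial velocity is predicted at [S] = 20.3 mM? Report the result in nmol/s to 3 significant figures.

The y-intercept is 1/Vmax, so Vmax = 1/0.0467 = 21.4 nmol/s.
The slope is Km/Vmax, so Km = 0.575 × 21.4 = 12.3 mM.
Then v = 21.4 × 20.3/(12.3 + 20.3) = 13.3 nmol/s.

13.3 nmol/s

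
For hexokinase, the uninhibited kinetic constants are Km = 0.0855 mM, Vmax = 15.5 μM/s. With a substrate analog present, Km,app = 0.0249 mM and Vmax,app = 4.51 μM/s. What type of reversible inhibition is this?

Both Km and Vmax decrease by the same factor (~3.44-fold) — characteristic of uncompetitive inhibition.

uncompetitive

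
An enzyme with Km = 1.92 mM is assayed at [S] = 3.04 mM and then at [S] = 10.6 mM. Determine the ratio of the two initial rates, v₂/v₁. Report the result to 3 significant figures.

The fractional saturations are [S]/(Km+[S]) = 3.04/4.960 = 0.6129 and 10.6/12.52 = 0.8466.
v₂/v₁ is just their ratio: 0.8466/0.6129 = 1.38.

1.38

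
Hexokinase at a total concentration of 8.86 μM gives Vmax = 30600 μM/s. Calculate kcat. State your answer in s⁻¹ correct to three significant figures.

3450 s⁻¹

kcat = Vmax/[E]total = 30600 μM/s / 8.86 μM = 3450 s⁻¹.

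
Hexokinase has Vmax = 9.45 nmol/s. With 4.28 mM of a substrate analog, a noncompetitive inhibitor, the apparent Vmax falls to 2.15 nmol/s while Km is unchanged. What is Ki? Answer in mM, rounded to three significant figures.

Noncompetitive: Vmax,app = Vmax/α with α = 1 + [I]/Ki.
α = Vmax/Vmax,app = 9.45/2.15 = 4.395.
Ki = [I]/(α − 1) = 4.28/3.395 = 1.26 mM.

1.26 mM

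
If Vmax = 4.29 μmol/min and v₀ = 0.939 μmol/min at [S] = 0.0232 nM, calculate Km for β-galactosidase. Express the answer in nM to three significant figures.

From v = Vmax[S]/(Km+[S]), Km = [S](Vmax − v)/v.
Km = 0.0232 × (4.29 − 0.939) / 0.939 = 0.07774/0.939 = 0.0828 nM.

0.0828 nM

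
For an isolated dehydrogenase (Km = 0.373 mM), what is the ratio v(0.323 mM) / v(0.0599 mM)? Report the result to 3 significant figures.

Since Vmax cancels, v₂/v₁ = [S]₂(Km+[S]₁) / [S]₁(Km+[S]₂).
= 0.323×(0.373+0.0599) / (0.0599×(0.373+0.323)) = 0.1398/0.04169 = 3.35.

3.35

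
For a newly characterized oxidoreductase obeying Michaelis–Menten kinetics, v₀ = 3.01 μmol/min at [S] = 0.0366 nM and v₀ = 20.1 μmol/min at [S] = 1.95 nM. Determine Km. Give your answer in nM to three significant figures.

From v = Vmax[S]/(Km+[S]), each point gives Vmax = v(Km+[S])/[S].
Equating: 3.01(Km+0.0366)/0.0366 = 20.1(Km+1.95)/1.95.
82.24·Km + 3.01 = 10.31·Km + 20.1, so (82.24 − 10.31)·Km = 20.1 − 3.01.
Km = 17.09/71.93 = 0.238 nM; then Vmax = 3.01(0.238+0.0366)/0.0366 = 22.5 μmol/min.

0.238 nM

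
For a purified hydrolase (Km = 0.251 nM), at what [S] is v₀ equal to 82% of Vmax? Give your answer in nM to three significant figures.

1.14 nM

v/Vmax = [S]/(Km+[S]) = 0.82, so [S] = Km·0.82/(1 − 0.82) = 0.251 × 4.556.
[S] = 1.14 nM.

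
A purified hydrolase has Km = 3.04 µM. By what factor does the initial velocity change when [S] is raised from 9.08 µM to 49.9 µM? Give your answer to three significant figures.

1.26

Since Vmax cancels, v₂/v₁ = [S]₂(Km+[S]₁) / [S]₁(Km+[S]₂).
= 49.9×(3.04+9.08) / (9.08×(3.04+49.9)) = 604.8/480.7 = 1.26.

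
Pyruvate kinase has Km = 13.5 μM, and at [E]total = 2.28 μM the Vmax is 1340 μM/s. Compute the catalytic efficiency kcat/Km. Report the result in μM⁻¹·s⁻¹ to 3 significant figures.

kcat = Vmax/[E]total = 1340/2.28 = 588 s⁻¹.
kcat/Km = 588/13.5 = 43.5 μM⁻¹·s⁻¹.

43.5 μM⁻¹·s⁻¹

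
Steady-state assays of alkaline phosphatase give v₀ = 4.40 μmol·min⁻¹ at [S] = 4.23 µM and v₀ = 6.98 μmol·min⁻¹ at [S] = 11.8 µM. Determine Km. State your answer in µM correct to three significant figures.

In reciprocal form, 1/v = (Km/Vmax)·(1/[S]) + 1/Vmax. The two points give (1/[S], 1/v) = (0.2364, 0.2273) and (0.08475, 0.1433).
Slope = (0.2273 − 0.1433)/(0.2364 − 0.08475) = 0.5539; intercept = 0.2273 − 0.5539×0.2364 = 0.09633.
Vmax = 1/intercept = 10.4 μmol·min⁻¹; Km = slope × Vmax = 0.5539 × 10.4 = 5.75 µM.

5.75 µM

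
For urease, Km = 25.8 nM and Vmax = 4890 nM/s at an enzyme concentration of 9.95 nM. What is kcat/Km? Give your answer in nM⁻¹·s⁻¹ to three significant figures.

kcat = Vmax/[E]total = 4890/9.95 = 491 s⁻¹.
kcat/Km = 491/25.8 = 19.0 nM⁻¹·s⁻¹.

19.0 nM⁻¹·s⁻¹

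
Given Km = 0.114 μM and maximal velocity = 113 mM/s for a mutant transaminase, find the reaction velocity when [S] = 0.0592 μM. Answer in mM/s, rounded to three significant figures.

38.6 mM/s

v = Vmax·[S]/(Km + [S]) = 113 × 0.0592 / (0.114 + 0.0592)
  = 6.690 / 0.1732 = 38.6 mM/s.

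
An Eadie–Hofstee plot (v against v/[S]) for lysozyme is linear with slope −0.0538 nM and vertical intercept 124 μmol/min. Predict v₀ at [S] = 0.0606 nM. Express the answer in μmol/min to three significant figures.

In the Eadie–Hofstee form v = Vmax − Km·(v/[S]), the slope is −Km and the intercept is Vmax, so Km = 0.0538 nM and Vmax = 124 μmol/min.
v = 124 × 0.0606/(0.0538 + 0.0606) = 65.7 μmol/min.

65.7 μmol/min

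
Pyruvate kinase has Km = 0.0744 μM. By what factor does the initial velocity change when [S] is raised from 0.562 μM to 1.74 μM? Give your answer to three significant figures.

1.09

The fractional saturations are [S]/(Km+[S]) = 0.562/0.6364 = 0.8831 and 1.74/1.814 = 0.9590.
v₂/v₁ is just their ratio: 0.9590/0.8831 = 1.09.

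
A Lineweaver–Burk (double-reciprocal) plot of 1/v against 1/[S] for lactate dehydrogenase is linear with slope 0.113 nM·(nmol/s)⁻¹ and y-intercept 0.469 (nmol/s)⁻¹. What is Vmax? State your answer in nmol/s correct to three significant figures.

The y-intercept of a Lineweaver–Burk plot equals 1/Vmax, so Vmax = 1/0.469 = 2.13 nmol/s.

2.13 nmol/s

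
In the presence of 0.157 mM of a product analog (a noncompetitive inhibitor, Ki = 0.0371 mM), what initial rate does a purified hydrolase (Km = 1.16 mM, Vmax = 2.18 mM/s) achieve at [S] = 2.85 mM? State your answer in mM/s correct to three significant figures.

With α = 1 + [I]/Ki = 1 + 0.157/0.0371 = 5.232, the noncompetitive rate law is v = (Vmax/α)·[S] / (Km + [S]).
v = (2.18/5.232)×2.85 / (1.16 + 2.85) = 1.188/4.010 = 0.296 mM/s.

0.296 mM/s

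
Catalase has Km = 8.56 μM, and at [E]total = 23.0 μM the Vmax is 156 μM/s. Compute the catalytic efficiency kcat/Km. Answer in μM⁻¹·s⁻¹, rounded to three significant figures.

kcat = Vmax/[E]total = 156/23.0 = 6.78 s⁻¹.
kcat/Km = 6.78/8.56 = 0.792 μM⁻¹·s⁻¹.

0.792 μM⁻¹·s⁻¹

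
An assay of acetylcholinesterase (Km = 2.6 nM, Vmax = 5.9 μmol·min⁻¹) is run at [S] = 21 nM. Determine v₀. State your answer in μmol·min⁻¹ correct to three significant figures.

[S]/(Km+[S]) = 21/23.60 = 0.8898, the fractional saturation.
v = 0.8898 × Vmax = 0.8898 × 5.9 = 5.25 μmol·min⁻¹.

5.25 μmol·min⁻¹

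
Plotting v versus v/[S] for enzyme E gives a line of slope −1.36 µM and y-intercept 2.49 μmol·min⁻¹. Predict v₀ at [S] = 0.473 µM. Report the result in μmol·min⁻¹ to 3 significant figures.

0.643 μmol·min⁻¹

In the Eadie–Hofstee form v = Vmax − Km·(v/[S]), the slope is −Km and the intercept is Vmax, so Km = 1.36 µM and Vmax = 2.49 μmol·min⁻¹.
v = 2.49 × 0.473/(1.36 + 0.473) = 0.643 μmol·min⁻¹.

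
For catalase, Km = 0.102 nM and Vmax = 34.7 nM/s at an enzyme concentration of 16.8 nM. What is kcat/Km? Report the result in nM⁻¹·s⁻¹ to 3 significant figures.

20.2 nM⁻¹·s⁻¹

kcat = Vmax/[E]total = 34.7/16.8 = 2.07 s⁻¹.
kcat/Km = 2.07/0.102 = 20.2 nM⁻¹·s⁻¹.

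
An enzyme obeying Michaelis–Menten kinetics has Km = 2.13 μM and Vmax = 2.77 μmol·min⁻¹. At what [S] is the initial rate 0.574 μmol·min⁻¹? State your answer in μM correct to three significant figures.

Rearranging v = Vmax[S]/(Km+[S]) gives [S] = Km·v/(Vmax − v).
[S] = 2.13 × 0.574 / (2.77 − 0.574) = 1.223/2.196 = 0.557 μM.

0.557 μM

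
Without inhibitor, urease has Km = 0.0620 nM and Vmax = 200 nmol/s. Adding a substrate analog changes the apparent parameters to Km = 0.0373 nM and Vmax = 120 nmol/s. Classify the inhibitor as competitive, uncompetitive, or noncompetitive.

Both Km and Vmax decrease by the same factor (~1.66-fold) — characteristic of uncompetitive inhibition.

uncompetitive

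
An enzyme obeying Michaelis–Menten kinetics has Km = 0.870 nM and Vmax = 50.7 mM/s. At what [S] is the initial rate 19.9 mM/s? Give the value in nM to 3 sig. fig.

The required fractional saturation is v/Vmax = 19.9/50.7 = 0.3925.
Then [S]/(Km+[S]) = 0.3925 ⇒ [S] = 0.870 × 0.3925/(1 − 0.3925) = 0.562 nM.

0.562 nM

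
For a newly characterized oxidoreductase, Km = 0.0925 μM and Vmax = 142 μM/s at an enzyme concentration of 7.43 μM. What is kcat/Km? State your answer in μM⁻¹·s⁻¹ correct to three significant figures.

kcat = Vmax/[E]total = 142/7.43 = 19.1 s⁻¹.
kcat/Km = 19.1/0.0925 = 207 μM⁻¹·s⁻¹.

207 μM⁻¹·s⁻¹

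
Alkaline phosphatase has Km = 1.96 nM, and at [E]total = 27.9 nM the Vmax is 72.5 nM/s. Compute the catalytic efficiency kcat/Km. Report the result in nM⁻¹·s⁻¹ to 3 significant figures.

1.33 nM⁻¹·s⁻¹

kcat = Vmax/[E]total = 72.5/27.9 = 2.60 s⁻¹.
kcat/Km = 2.60/1.96 = 1.33 nM⁻¹·s⁻¹.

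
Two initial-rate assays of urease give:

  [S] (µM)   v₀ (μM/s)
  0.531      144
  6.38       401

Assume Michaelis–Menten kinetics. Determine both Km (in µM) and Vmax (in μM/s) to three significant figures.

Km = 1.23 µM; Vmax = 479 μM/s

From v = Vmax[S]/(Km+[S]), each point gives Vmax = v(Km+[S])/[S].
Equating: 144(Km+0.531)/0.531 = 401(Km+6.38)/6.38.
271.2·Km + 144 = 62.85·Km + 401, so (271.2 − 62.85)·Km = 401 − 144.
Km = 257.0/208.3 = 1.23 µM; then Vmax = 144(1.23+0.531)/0.531 = 479 μM/s.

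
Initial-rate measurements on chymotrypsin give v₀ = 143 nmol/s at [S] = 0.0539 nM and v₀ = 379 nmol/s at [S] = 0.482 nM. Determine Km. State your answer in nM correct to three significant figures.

0.126 nM

In reciprocal form, 1/v = (Km/Vmax)·(1/[S]) + 1/Vmax. The two points give (1/[S], 1/v) = (18.55, 0.006993) and (2.075, 0.002639).
Slope = (0.006993 − 0.002639)/(18.55 − 2.075) = 0.0002643; intercept = 0.006993 − 0.0002643×18.55 = 0.002090.
Vmax = 1/intercept = 478 nmol/s; Km = slope × Vmax = 0.0002643 × 478 = 0.126 nM.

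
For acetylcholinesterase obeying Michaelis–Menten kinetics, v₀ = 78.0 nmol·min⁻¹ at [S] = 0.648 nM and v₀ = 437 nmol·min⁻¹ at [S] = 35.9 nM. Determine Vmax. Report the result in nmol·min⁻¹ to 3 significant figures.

In reciprocal form, 1/v = (Km/Vmax)·(1/[S]) + 1/Vmax. The two points give (1/[S], 1/v) = (1.543, 0.01282) and (0.02786, 0.002288).
Slope = (0.01282 − 0.002288)/(1.543 − 0.02786) = 0.006950; intercept = 0.01282 − 0.006950×1.543 = 0.002095.
Vmax = 1/intercept = 477 nmol·min⁻¹; Km = slope × Vmax = 0.006950 × 477 = 3.32 nM.

477 nmol·min⁻¹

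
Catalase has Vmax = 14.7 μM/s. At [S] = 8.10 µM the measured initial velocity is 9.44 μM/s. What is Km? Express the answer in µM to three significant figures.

4.51 µM

v/Vmax = 9.44/14.7 = 0.6422 = [S]/(Km+[S]).
So Km + [S] = [S]/0.6422 = 12.61 µM, giving Km = 12.61 − 8.10 = 4.51 µM.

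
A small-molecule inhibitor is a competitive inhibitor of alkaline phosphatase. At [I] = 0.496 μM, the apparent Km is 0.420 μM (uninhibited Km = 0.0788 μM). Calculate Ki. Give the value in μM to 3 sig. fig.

Competitive: Km,app = α·Km with α = 1 + [I]/Ki.
α = Km,app/Km = 0.420/0.0788 = 5.330.
Ki = [I]/(α − 1) = 0.496/4.330 = 0.115 μM.

0.115 μM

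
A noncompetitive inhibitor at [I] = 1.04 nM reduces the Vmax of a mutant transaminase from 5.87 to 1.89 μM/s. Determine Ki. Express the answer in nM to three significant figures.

0.494 nM

Noncompetitive: Vmax,app = Vmax/α with α = 1 + [I]/Ki.
α = Vmax/Vmax,app = 5.87/1.89 = 3.106.
Since α = 1 + [I]/Ki, [I]/Ki = 3.106 − 1 = 2.106 and Ki = 1.04/2.106 = 0.494 nM.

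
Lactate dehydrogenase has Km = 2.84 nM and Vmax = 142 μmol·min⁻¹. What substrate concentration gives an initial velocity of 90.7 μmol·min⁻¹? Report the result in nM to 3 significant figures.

5.02 nM

Rearranging v = Vmax[S]/(Km+[S]) gives [S] = Km·v/(Vmax − v).
[S] = 2.84 × 90.7 / (142 − 90.7) = 257.6/51.30 = 5.02 nM.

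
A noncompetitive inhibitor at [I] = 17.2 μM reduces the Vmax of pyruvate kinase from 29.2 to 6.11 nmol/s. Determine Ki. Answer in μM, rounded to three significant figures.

Noncompetitive: Vmax,app = Vmax/α with α = 1 + [I]/Ki.
α = Vmax/Vmax,app = 29.2/6.11 = 4.779.
Ki = [I]/(α − 1) = 17.2/3.779 = 4.55 μM.

4.55 μM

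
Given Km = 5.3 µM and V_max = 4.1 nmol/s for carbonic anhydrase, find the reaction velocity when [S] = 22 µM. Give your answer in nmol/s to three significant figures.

3.30 nmol/s

v = Vmax·[S]/(Km + [S]) = 4.1 × 22 / (5.3 + 22)
  = 90.20 / 27.30 = 3.30 nmol/s.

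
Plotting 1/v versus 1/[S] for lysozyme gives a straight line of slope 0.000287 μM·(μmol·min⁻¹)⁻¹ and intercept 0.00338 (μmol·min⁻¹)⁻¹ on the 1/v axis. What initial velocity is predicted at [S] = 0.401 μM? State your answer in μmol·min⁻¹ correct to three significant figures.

244 μmol·min⁻¹

The y-intercept is 1/Vmax, so Vmax = 1/0.00338 = 296 μmol·min⁻¹.
The slope is Km/Vmax, so Km = 0.000287 × 296 = 0.0849 μM.
Then v = 296 × 0.401/(0.0849 + 0.401) = 244 μmol·min⁻¹.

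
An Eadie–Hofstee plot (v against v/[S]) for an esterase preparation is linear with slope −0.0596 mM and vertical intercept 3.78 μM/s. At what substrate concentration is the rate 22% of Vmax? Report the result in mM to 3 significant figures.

The Eadie–Hofstee slope gives Km = 0.0596 mM (slope = −Km).
v/Vmax = [S]/(Km+[S]) = 0.22 ⇒ [S] = Km·0.22/(1−0.22) = 0.0596 × 0.2821 = 0.0168 mM.

0.0168 mM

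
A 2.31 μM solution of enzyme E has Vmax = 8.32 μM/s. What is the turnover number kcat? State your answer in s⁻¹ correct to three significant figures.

3.60 s⁻¹

kcat = Vmax/[E]total = 8.32 μM/s / 2.31 μM = 3.60 s⁻¹.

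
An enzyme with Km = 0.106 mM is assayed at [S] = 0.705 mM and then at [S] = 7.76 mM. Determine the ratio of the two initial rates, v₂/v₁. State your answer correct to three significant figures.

1.13

Since Vmax cancels, v₂/v₁ = [S]₂(Km+[S]₁) / [S]₁(Km+[S]₂).
= 7.76×(0.106+0.705) / (0.705×(0.106+7.76)) = 6.293/5.546 = 1.13.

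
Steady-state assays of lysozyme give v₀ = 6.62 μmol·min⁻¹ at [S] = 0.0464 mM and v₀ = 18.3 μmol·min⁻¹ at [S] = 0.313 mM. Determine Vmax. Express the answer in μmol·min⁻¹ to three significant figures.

In reciprocal form, 1/v = (Km/Vmax)·(1/[S]) + 1/Vmax. The two points give (1/[S], 1/v) = (21.55, 0.1511) and (3.195, 0.05464).
Slope = (0.1511 − 0.05464)/(21.55 − 3.195) = 0.005252; intercept = 0.1511 − 0.005252×21.55 = 0.03786.
Vmax = 1/intercept = 26.4 μmol·min⁻¹; Km = slope × Vmax = 0.005252 × 26.4 = 0.139 mM.

26.4 μmol·min⁻¹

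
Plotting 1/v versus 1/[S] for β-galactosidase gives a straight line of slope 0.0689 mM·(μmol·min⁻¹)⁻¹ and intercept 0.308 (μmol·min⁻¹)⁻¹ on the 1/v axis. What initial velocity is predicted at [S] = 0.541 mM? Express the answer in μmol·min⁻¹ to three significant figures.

2.30 μmol·min⁻¹

The y-intercept is 1/Vmax, so Vmax = 1/0.308 = 3.25 μmol·min⁻¹.
The slope is Km/Vmax, so Km = 0.0689 × 3.25 = 0.224 mM.
Then v = 3.25 × 0.541/(0.224 + 0.541) = 2.30 μmol·min⁻¹.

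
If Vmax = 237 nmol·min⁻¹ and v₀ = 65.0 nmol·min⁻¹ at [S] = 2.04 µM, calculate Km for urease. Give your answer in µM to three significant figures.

From v = Vmax[S]/(Km+[S]), Km = [S](Vmax − v)/v.
Km = 2.04 × (237 − 65.0) / 65.0 = 350.9/65.0 = 5.40 µM.

5.40 µM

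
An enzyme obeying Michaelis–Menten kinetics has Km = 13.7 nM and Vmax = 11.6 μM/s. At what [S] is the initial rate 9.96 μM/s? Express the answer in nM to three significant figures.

83.2 nM

The required fractional saturation is v/Vmax = 9.96/11.6 = 0.8586.
Then [S]/(Km+[S]) = 0.8586 ⇒ [S] = 13.7 × 0.8586/(1 − 0.8586) = 83.2 nM.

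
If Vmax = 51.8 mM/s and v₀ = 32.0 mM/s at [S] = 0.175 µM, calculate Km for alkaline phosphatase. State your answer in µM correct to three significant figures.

0.108 µM

From v = Vmax[S]/(Km+[S]), Km = [S](Vmax − v)/v.
Km = 0.175 × (51.8 − 32.0) / 32.0 = 3.465/32.0 = 0.108 µM.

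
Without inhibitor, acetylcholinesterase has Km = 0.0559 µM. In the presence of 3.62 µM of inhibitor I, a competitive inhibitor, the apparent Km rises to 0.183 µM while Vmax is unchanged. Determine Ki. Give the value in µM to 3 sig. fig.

Competitive: Km,app = α·Km with α = 1 + [I]/Ki.
α = Km,app/Km = 0.183/0.0559 = 3.274.
Ki = [I]/(α − 1) = 3.62/2.274 = 1.59 µM.

1.59 µM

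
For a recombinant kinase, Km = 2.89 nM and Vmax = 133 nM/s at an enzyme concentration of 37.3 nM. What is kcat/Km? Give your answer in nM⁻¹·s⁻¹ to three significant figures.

1.23 nM⁻¹·s⁻¹

kcat = Vmax/[E]total = 133/37.3 = 3.57 s⁻¹.
kcat/Km = 3.57/2.89 = 1.23 nM⁻¹·s⁻¹.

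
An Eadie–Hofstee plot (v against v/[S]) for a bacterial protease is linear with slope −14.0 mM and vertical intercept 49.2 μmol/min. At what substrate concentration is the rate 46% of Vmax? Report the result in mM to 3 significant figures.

The Eadie–Hofstee slope gives Km = 14.0 mM (slope = −Km).
v/Vmax = [S]/(Km+[S]) = 0.46 ⇒ [S] = Km·0.46/(1−0.46) = 14.0 × 0.8519 = 11.9 mM.

11.9 mM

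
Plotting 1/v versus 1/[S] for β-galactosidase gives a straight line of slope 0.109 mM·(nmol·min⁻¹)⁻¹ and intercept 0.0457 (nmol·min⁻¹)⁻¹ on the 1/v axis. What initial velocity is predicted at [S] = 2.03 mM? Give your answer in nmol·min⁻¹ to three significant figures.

10.1 nmol·min⁻¹

The y-intercept is 1/Vmax, so Vmax = 1/0.0457 = 21.9 nmol·min⁻¹.
The slope is Km/Vmax, so Km = 0.109 × 21.9 = 2.39 mM.
Then v = 21.9 × 2.03/(2.39 + 2.03) = 10.1 nmol·min⁻¹.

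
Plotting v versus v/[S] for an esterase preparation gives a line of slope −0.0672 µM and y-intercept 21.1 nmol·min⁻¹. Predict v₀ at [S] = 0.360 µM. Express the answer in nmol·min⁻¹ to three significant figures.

In the Eadie–Hofstee form v = Vmax − Km·(v/[S]), the slope is −Km and the intercept is Vmax, so Km = 0.0672 µM and Vmax = 21.1 nmol·min⁻¹.
v = 21.1 × 0.360/(0.0672 + 0.360) = 17.8 nmol·min⁻¹.

17.8 nmol·min⁻¹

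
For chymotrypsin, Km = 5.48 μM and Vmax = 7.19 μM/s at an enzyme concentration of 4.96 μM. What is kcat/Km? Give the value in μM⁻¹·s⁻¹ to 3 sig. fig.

0.265 μM⁻¹·s⁻¹

kcat = Vmax/[E]total = 7.19/4.96 = 1.45 s⁻¹.
kcat/Km = 1.45/5.48 = 0.265 μM⁻¹·s⁻¹.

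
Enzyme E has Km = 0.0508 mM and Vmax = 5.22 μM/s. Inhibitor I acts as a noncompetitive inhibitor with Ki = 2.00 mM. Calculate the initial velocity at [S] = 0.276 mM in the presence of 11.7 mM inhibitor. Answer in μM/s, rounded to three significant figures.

With α = 1 + [I]/Ki = 1 + 11.7/2.00 = 6.850, the noncompetitive rate law is v = (Vmax/α)·[S] / (Km + [S]).
v = (5.22/6.850)×0.276 / (0.0508 + 0.276) = 0.2103/0.3268 = 0.644 μM/s.

0.644 μM/s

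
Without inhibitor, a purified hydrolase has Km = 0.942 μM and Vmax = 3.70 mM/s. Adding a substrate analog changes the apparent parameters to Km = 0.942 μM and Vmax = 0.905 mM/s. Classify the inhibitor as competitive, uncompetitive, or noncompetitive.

noncompetitive

Vmax decreases (3.70 → 0.905 mM/s) while Km is unchanged — pure noncompetitive inhibition.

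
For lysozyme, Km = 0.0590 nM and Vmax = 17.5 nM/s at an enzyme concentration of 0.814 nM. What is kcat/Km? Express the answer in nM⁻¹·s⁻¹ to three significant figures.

364 nM⁻¹·s⁻¹

kcat = Vmax/[E]total = 17.5/0.814 = 21.5 s⁻¹.
kcat/Km = 21.5/0.0590 = 364 nM⁻¹·s⁻¹.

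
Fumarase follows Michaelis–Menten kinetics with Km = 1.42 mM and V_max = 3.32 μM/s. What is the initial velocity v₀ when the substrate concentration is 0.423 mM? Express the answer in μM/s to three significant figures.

v = Vmax·[S]/(Km + [S]) = 3.32 × 0.423 / (1.42 + 0.423)
  = 1.404 / 1.843 = 0.762 μM/s.

0.762 μM/s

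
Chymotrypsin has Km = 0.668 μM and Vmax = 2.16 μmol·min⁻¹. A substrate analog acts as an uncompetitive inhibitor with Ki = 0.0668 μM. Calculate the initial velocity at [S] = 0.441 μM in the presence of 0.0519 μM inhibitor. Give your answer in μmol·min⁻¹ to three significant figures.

α = 1 + [I]/Ki = 1 + 0.0519/0.0668 = 1.777.
For an uncompetitive inhibitor, both parameters are divided by α, giving Vmax/α and Km/α: Km,app = 0.376 μM, Vmax,app = 1.22 μmol·min⁻¹.
v = Vmax,app·[S]/(Km,app + [S]) = 1.22 × 0.441/(0.376 + 0.441) = 0.656 μmol·min⁻¹.

0.656 μmol·min⁻¹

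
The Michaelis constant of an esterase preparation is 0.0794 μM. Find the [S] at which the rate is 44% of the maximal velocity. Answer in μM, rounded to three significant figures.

v/Vmax = [S]/(Km+[S]) = 0.44, so [S] = Km·0.44/(1 − 0.44) = 0.0794 × 0.7857.
[S] = 0.0624 μM.

0.0624 μM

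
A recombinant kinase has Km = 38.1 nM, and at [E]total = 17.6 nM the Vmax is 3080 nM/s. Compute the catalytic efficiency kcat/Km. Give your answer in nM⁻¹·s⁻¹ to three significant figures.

4.59 nM⁻¹·s⁻¹

kcat = Vmax/[E]total = 3080/17.6 = 175 s⁻¹.
kcat/Km = 175/38.1 = 4.59 nM⁻¹·s⁻¹.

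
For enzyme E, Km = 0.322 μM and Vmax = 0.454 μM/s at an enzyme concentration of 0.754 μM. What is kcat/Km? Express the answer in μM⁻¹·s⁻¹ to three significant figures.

kcat = Vmax/[E]total = 0.454/0.754 = 0.602 s⁻¹.
kcat/Km = 0.602/0.322 = 1.87 μM⁻¹·s⁻¹.

1.87 μM⁻¹·s⁻¹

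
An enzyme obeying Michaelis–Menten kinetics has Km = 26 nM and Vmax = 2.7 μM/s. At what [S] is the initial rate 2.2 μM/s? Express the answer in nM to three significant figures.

114 nM

The required fractional saturation is v/Vmax = 2.2/2.7 = 0.8148.
Then [S]/(Km+[S]) = 0.8148 ⇒ [S] = 26 × 0.8148/(1 − 0.8148) = 114 nM.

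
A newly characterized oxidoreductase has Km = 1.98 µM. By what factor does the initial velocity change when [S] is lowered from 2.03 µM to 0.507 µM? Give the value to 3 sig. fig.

0.403

The fractional saturations are [S]/(Km+[S]) = 2.03/4.010 = 0.5062 and 0.507/2.487 = 0.2039.
v₂/v₁ is just their ratio: 0.2039/0.5062 = 0.403.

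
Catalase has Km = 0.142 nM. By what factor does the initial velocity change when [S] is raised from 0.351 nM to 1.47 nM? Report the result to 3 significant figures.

Since Vmax cancels, v₂/v₁ = [S]₂(Km+[S]₁) / [S]₁(Km+[S]₂).
= 1.47×(0.142+0.351) / (0.351×(0.142+1.47)) = 0.7247/0.5658 = 1.28.

1.28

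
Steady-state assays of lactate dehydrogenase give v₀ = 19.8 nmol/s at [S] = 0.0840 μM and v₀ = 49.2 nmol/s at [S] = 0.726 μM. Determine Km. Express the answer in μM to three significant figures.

0.175 μM

In reciprocal form, 1/v = (Km/Vmax)·(1/[S]) + 1/Vmax. The two points give (1/[S], 1/v) = (11.90, 0.05051) and (1.377, 0.02033).
Slope = (0.05051 − 0.02033)/(11.90 − 1.377) = 0.002867; intercept = 0.05051 − 0.002867×11.90 = 0.01638.
Vmax = 1/intercept = 61.1 nmol/s; Km = slope × Vmax = 0.002867 × 61.1 = 0.175 μM.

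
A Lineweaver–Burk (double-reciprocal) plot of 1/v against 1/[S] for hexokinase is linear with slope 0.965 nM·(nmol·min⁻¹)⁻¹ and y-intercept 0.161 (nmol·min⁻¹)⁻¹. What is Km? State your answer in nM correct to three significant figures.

y-intercept = 1/Vmax ⇒ Vmax = 6.21 nmol·min⁻¹; slope = Km/Vmax ⇒ Km = slope × Vmax.
Km = 0.965 × 6.21 = 5.99 nM.

5.99 nM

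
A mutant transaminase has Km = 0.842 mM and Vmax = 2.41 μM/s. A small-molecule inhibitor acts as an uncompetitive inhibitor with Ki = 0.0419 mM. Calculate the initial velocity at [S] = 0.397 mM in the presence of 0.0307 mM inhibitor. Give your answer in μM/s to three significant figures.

0.625 μM/s

α = 1 + [I]/Ki = 1 + 0.0307/0.0419 = 1.733.
For an uncompetitive inhibitor, both parameters are divided by α, giving Vmax/α and Km/α: Km,app = 0.486 mM, Vmax,app = 1.39 μM/s.
v = Vmax,app·[S]/(Km,app + [S]) = 1.39 × 0.397/(0.486 + 0.397) = 0.625 μM/s.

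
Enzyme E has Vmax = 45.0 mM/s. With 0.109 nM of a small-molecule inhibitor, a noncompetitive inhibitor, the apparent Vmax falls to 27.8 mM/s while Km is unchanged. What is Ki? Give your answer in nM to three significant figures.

Noncompetitive: Vmax,app = Vmax/α with α = 1 + [I]/Ki.
α = Vmax/Vmax,app = 45.0/27.8 = 1.619.
Ki = [I]/(α − 1) = 0.109/0.6187 = 0.176 nM.

0.176 nM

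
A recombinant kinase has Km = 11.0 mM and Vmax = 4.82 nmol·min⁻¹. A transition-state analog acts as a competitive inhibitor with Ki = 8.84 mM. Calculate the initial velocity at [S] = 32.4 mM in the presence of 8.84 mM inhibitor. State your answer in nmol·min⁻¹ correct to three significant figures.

2.87 nmol·min⁻¹

α = 1 + [I]/Ki = 1 + 8.84/8.84 = 2.000.
For a competitive inhibitor, Vmax is unchanged and the apparent Km becomes α·Km: Km,app = 22.0 mM, Vmax,app = 4.82 nmol·min⁻¹.
v = Vmax,app·[S]/(Km,app + [S]) = 4.82 × 32.4/(22.0 + 32.4) = 2.87 nmol·min⁻¹.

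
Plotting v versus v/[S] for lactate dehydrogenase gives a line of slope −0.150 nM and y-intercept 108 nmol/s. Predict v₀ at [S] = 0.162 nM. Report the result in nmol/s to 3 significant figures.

In the Eadie–Hofstee form v = Vmax − Km·(v/[S]), the slope is −Km and the intercept is Vmax, so Km = 0.150 nM and Vmax = 108 nmol/s.
v = 108 × 0.162/(0.150 + 0.162) = 56.1 nmol/s.

56.1 nmol/s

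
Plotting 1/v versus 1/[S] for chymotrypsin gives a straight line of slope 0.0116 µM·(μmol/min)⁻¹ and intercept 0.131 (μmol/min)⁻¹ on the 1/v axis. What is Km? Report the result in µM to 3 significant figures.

y-intercept = 1/Vmax ⇒ Vmax = 7.63 μmol/min; slope = Km/Vmax ⇒ Km = slope × Vmax.
Km = 0.0116 × 7.63 = 0.0885 µM.

0.0885 µM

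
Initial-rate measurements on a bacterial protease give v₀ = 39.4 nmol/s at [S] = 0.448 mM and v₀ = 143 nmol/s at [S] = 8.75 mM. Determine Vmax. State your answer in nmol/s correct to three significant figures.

In reciprocal form, 1/v = (Km/Vmax)·(1/[S]) + 1/Vmax. The two points give (1/[S], 1/v) = (2.232, 0.02538) and (0.1143, 0.006993).
Slope = (0.02538 − 0.006993)/(2.232 − 0.1143) = 0.008682; intercept = 0.02538 − 0.008682×2.232 = 0.006001.
Vmax = 1/intercept = 167 nmol/s; Km = slope × Vmax = 0.008682 × 167 = 1.45 mM.

167 nmol/s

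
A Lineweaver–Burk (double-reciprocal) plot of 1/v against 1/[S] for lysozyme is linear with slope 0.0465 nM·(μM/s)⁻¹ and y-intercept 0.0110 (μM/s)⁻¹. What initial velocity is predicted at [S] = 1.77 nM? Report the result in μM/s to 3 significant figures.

26.8 μM/s

The y-intercept is 1/Vmax, so Vmax = 1/0.0110 = 90.9 μM/s.
The slope is Km/Vmax, so Km = 0.0465 × 90.9 = 4.23 nM.
Then v = 90.9 × 1.77/(4.23 + 1.77) = 26.8 μM/s.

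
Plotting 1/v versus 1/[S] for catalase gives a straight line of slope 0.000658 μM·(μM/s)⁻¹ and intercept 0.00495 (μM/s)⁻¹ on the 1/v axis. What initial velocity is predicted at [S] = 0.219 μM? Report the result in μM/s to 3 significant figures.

126 μM/s

The y-intercept is 1/Vmax, so Vmax = 1/0.00495 = 202 μM/s.
The slope is Km/Vmax, so Km = 0.000658 × 202 = 0.133 μM.
Then v = 202 × 0.219/(0.133 + 0.219) = 126 μM/s.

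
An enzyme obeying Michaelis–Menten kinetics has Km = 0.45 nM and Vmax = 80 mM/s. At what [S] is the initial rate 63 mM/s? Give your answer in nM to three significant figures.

The required fractional saturation is v/Vmax = 63/80 = 0.7875.
Then [S]/(Km+[S]) = 0.7875 ⇒ [S] = 0.45 × 0.7875/(1 − 0.7875) = 1.67 nM.

1.67 nM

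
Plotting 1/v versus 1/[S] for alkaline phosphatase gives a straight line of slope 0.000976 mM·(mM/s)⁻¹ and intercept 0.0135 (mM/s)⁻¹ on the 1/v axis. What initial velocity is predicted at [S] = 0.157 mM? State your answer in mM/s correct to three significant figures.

50.7 mM/s

The y-intercept is 1/Vmax, so Vmax = 1/0.0135 = 74.1 mM/s.
The slope is Km/Vmax, so Km = 0.000976 × 74.1 = 0.0723 mM.
Then v = 74.1 × 0.157/(0.0723 + 0.157) = 50.7 mM/s.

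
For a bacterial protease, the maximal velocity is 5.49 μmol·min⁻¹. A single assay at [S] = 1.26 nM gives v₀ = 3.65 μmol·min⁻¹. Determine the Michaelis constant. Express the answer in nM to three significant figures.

0.635 nM

v/Vmax = 3.65/5.49 = 0.6648 = [S]/(Km+[S]).
So Km + [S] = [S]/0.6648 = 1.895 nM, giving Km = 1.895 − 1.26 = 0.635 nM.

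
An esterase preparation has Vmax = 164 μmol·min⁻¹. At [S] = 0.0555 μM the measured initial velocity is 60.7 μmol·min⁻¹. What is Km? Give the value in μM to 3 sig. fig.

0.0945 μM

v/Vmax = 60.7/164 = 0.3701 = [S]/(Km+[S]).
So Km + [S] = [S]/0.3701 = 0.1500 μM, giving Km = 0.1500 − 0.0555 = 0.0945 μM.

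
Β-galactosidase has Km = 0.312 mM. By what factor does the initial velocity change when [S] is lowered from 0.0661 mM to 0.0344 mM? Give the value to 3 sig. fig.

0.568

Since Vmax cancels, v₂/v₁ = [S]₂(Km+[S]₁) / [S]₁(Km+[S]₂).
= 0.0344×(0.312+0.0661) / (0.0661×(0.312+0.0344)) = 0.01301/0.02290 = 0.568.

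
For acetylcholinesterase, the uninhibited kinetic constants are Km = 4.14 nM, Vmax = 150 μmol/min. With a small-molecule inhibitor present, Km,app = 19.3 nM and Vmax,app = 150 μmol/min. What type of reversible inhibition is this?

competitive

Km increases (4.14 → 19.3 nM) while Vmax is unchanged — the hallmark of competitive inhibition.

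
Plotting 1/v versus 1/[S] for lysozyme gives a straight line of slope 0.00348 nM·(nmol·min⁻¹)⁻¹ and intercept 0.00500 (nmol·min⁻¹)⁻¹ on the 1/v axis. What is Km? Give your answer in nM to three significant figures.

y-intercept = 1/Vmax ⇒ Vmax = 200 nmol·min⁻¹; slope = Km/Vmax ⇒ Km = slope × Vmax.
Km = 0.00348 × 200 = 0.696 nM.

0.696 nM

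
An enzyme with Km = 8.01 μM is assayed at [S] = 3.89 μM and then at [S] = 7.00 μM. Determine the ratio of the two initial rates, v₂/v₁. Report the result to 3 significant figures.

The fractional saturations are [S]/(Km+[S]) = 3.89/11.90 = 0.3269 and 7.00/15.01 = 0.4664.
v₂/v₁ is just their ratio: 0.4664/0.3269 = 1.43.

1.43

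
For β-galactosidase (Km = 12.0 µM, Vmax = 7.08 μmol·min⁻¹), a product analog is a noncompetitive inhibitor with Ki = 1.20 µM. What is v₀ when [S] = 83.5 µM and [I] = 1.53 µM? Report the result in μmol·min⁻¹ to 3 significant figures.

2.72 μmol·min⁻¹

α = 1 + [I]/Ki = 1 + 1.53/1.20 = 2.275.
For a noncompetitive inhibitor, Vmax is reduced to Vmax/α while Km is unchanged: Km,app = 12.0 µM, Vmax,app = 3.11 μmol·min⁻¹.
v = Vmax,app·[S]/(Km,app + [S]) = 3.11 × 83.5/(12.0 + 83.5) = 2.72 μmol·min⁻¹.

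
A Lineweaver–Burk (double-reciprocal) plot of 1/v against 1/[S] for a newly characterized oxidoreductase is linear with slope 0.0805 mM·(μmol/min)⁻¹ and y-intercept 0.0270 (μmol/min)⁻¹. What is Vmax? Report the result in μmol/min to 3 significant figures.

The y-intercept of a Lineweaver–Burk plot equals 1/Vmax, so Vmax = 1/0.0270 = 37.0 μmol/min.

37.0 μmol/min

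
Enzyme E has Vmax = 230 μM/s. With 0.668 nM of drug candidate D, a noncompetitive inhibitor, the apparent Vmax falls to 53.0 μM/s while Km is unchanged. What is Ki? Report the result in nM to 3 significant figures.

0.200 nM

Noncompetitive: Vmax,app = Vmax/α with α = 1 + [I]/Ki.
α = Vmax/Vmax,app = 230/53.0 = 4.340.
Ki = [I]/(α − 1) = 0.668/3.340 = 0.200 nM.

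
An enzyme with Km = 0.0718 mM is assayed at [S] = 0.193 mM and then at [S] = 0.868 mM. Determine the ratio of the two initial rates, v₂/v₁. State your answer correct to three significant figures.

1.27

The fractional saturations are [S]/(Km+[S]) = 0.193/0.2648 = 0.7289 and 0.868/0.9398 = 0.9236.
v₂/v₁ is just their ratio: 0.9236/0.7289 = 1.27.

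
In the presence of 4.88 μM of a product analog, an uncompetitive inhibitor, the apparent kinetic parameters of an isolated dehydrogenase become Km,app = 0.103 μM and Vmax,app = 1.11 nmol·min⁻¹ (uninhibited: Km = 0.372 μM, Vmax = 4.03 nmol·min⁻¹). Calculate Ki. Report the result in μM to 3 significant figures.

1.86 μM

Uncompetitive: Vmax,app = Vmax/α (and Km,app = Km/α) with α = 1 + [I]/Ki.
α = Vmax/Vmax,app = 4.03/1.11 = 3.631.
Ki = [I]/(α − 1) = 4.88/2.631 = 1.86 μM.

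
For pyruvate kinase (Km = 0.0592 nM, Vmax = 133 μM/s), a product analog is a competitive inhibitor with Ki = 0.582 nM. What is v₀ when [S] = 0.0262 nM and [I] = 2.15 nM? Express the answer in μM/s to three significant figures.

11.5 μM/s

With α = 1 + [I]/Ki = 1 + 2.15/0.582 = 4.694, the competitive rate law is v = Vmax[S] / (αKm + [S]).
v = 133×0.0262 / (4.694×0.0592 + 0.0262) = 3.485/0.3041 = 11.5 μM/s.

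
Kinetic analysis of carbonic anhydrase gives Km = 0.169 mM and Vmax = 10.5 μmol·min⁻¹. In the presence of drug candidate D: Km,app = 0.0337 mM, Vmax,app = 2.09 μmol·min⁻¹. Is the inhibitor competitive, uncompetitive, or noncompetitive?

Both Km and Vmax decrease by the same factor (~5.02-fold) — characteristic of uncompetitive inhibition.

uncompetitive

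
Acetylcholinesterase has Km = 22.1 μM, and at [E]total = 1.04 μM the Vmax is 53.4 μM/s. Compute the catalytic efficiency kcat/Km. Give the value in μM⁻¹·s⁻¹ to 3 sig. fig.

kcat = Vmax/[E]total = 53.4/1.04 = 51.3 s⁻¹.
kcat/Km = 51.3/22.1 = 2.32 μM⁻¹·s⁻¹.

2.32 μM⁻¹·s⁻¹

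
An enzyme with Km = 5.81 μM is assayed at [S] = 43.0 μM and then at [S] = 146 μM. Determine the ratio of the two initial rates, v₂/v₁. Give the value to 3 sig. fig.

Since Vmax cancels, v₂/v₁ = [S]₂(Km+[S]₁) / [S]₁(Km+[S]₂).
= 146×(5.81+43.0) / (43.0×(5.81+146)) = 7126/6528 = 1.09.

1.09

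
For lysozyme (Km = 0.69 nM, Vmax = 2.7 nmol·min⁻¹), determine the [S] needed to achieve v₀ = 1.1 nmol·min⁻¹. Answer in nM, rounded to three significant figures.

The required fractional saturation is v/Vmax = 1.1/2.7 = 0.4074.
Then [S]/(Km+[S]) = 0.4074 ⇒ [S] = 0.69 × 0.4074/(1 − 0.4074) = 0.474 nM.

0.474 nM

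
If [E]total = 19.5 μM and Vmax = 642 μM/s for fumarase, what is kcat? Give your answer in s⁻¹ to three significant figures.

32.9 s⁻¹

kcat = Vmax/[E]total = 642 μM/s / 19.5 μM = 32.9 s⁻¹.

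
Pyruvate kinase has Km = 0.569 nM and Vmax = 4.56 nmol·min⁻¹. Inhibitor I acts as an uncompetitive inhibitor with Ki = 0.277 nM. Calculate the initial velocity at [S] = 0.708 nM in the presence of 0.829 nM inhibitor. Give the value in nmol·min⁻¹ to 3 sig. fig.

0.951 nmol·min⁻¹

With α = 1 + [I]/Ki = 1 + 0.829/0.277 = 3.993, the uncompetitive rate law is v = (Vmax/α)·[S] / (Km/α + [S]).
v = (4.56/3.993)×0.708 / (0.569/3.993 + 0.708) = 0.8086/0.8505 = 0.951 nmol·min⁻¹.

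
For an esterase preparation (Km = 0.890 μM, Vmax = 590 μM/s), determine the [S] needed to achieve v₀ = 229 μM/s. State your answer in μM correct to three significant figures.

The required fractional saturation is v/Vmax = 229/590 = 0.3881.
Then [S]/(Km+[S]) = 0.3881 ⇒ [S] = 0.890 × 0.3881/(1 − 0.3881) = 0.565 μM.

0.565 μM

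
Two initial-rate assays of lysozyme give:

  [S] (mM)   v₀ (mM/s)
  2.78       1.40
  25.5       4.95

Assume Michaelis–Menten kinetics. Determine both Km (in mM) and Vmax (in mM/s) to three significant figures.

Km = 11.5 mM; Vmax = 7.18 mM/s

In reciprocal form, 1/v = (Km/Vmax)·(1/[S]) + 1/Vmax. The two points give (1/[S], 1/v) = (0.3597, 0.7143) and (0.03922, 0.2020).
Slope = (0.7143 − 0.2020)/(0.3597 − 0.03922) = 1.598; intercept = 0.7143 − 1.598×0.3597 = 0.1393.
Vmax = 1/intercept = 7.18 mM/s; Km = slope × Vmax = 1.598 × 7.18 = 11.5 mM.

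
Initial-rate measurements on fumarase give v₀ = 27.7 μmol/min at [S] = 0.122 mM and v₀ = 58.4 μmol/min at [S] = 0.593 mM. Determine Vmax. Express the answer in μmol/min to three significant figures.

81.9 μmol/min

In reciprocal form, 1/v = (Km/Vmax)·(1/[S]) + 1/Vmax. The two points give (1/[S], 1/v) = (8.197, 0.03610) and (1.686, 0.01712).
Slope = (0.03610 − 0.01712)/(8.197 − 1.686) = 0.002915; intercept = 0.03610 − 0.002915×8.197 = 0.01221.
Vmax = 1/intercept = 81.9 μmol/min; Km = slope × Vmax = 0.002915 × 81.9 = 0.239 mM.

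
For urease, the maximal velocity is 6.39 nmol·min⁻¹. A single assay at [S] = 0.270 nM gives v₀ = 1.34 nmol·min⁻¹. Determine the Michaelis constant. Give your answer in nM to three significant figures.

1.02 nM

From v = Vmax[S]/(Km+[S]), Km = [S](Vmax − v)/v.
Km = 0.270 × (6.39 − 1.34) / 1.34 = 1.364/1.34 = 1.02 nM.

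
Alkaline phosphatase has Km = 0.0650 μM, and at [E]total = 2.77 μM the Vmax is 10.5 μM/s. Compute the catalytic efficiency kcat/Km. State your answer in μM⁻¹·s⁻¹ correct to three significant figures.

kcat = Vmax/[E]total = 10.5/2.77 = 3.79 s⁻¹.
kcat/Km = 3.79/0.0650 = 58.3 μM⁻¹·s⁻¹.

58.3 μM⁻¹·s⁻¹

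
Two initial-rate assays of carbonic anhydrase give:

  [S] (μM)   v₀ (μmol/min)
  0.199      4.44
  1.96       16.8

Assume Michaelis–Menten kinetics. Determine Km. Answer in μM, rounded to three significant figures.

0.900 μM

From v = Vmax[S]/(Km+[S]), each point gives Vmax = v(Km+[S])/[S].
Equating: 4.44(Km+0.199)/0.199 = 16.8(Km+1.96)/1.96.
22.31·Km + 4.44 = 8.571·Km + 16.8, so (22.31 − 8.571)·Km = 16.8 − 4.44.
Km = 12.36/13.74 = 0.900 μM; then Vmax = 4.44(0.900+0.199)/0.199 = 24.5 μmol/min.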